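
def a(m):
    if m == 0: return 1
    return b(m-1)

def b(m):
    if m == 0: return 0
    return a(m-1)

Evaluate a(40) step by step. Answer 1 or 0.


a(40) = b(39)
b(39) = a(38)
a(38) = b(37)
b(37) = a(36)
a(36) = b(35)
b(35) = a(34)
a(34) = b(33)
b(33) = a(32)
a(32) = b(31)
b(31) = a(30)
a(30) = b(29)
b(29) = a(28)
a(28) = b(27)
b(27) = a(26)
a(26) = b(25)
b(25) = a(24)
a(24) = b(23)
b(23) = a(22)
a(22) = b(21)
b(21) = a(20)
a(20) = b(19)
b(19) = a(18)
a(18) = b(17)
b(17) = a(16)
a(16) = b(15)
b(15) = a(14)
a(14) = b(13)
b(13) = a(12)
a(12) = b(11)
b(11) = a(10)
a(10) = b(9)
b(9) = a(8)
a(8) = b(7)
b(7) = a(6)
a(6) = b(5)
b(5) = a(4)
a(4) = b(3)
b(3) = a(2)
a(2) = b(1)
b(1) = a(0)
a(0) = 1  (base case)
Result: 1

1


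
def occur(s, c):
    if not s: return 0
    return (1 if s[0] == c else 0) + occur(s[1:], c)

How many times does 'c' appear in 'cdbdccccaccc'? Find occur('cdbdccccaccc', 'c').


s[0]='c' == 'c' -> 1
s[0]='d' != 'c' -> 0
s[0]='b' != 'c' -> 0
s[0]='d' != 'c' -> 0
s[0]='c' == 'c' -> 1
s[0]='c' == 'c' -> 1
s[0]='c' == 'c' -> 1
s[0]='c' == 'c' -> 1
s[0]='a' != 'c' -> 0
s[0]='c' == 'c' -> 1
s[0]='c' == 'c' -> 1
s[0]='c' == 'c' -> 1
Sum: 1 + 0 + 0 + 0 + 1 + 1 + 1 + 1 + 0 + 1 + 1 + 1 = 8

8


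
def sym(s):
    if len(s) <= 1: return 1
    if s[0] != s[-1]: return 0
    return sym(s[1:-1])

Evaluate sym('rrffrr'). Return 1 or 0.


sym('rrffrr'): s[0]='r' == s[-1]='r' -> check sym('rffr')
sym('rffr'): s[0]='r' == s[-1]='r' -> check sym('ff')
sym('ff'): s[0]='f' == s[-1]='f' -> check sym('')
sym(''): len <= 1 -> return 1  (base case)
Result: 1 (palindrome)

1


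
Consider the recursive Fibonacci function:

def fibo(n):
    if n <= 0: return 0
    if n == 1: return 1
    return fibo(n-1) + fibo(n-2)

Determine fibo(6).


Computing fibo(6) bottom-up:
fibo(0) = 0
fibo(1) = 1
fibo(2) = fibo(1) + fibo(0) = 1 + 0 = 1
fibo(3) = fibo(2) + fibo(1) = 1 + 1 = 2
fibo(4) = fibo(3) + fibo(2) = 2 + 1 = 3
fibo(5) = fibo(4) + fibo(3) = 3 + 2 = 5
fibo(6) = fibo(5) + fibo(4) = 5 + 3 = 8

8


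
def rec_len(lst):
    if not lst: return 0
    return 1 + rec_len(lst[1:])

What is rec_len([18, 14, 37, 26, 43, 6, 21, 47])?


rec_len([18, 14, 37, 26, 43, 6, 21, 47]) = 1 + rec_len([14, 37, 26, 43, 6, 21, 47])
rec_len([14, 37, 26, 43, 6, 21, 47]) = 1 + rec_len([37, 26, 43, 6, 21, 47])
rec_len([37, 26, 43, 6, 21, 47]) = 1 + rec_len([26, 43, 6, 21, 47])
rec_len([26, 43, 6, 21, 47]) = 1 + rec_len([43, 6, 21, 47])
rec_len([43, 6, 21, 47]) = 1 + rec_len([6, 21, 47])
rec_len([6, 21, 47]) = 1 + rec_len([21, 47])
rec_len([21, 47]) = 1 + rec_len([47])
rec_len([47]) = 1 + rec_len([])
rec_len([]) = 0  (base case)
Unwinding: 1 + 1 + 1 + 1 + 1 + 1 + 1 + 1 + 0 = 8

8


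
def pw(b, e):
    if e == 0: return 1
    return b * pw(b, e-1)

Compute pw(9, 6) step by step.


pw(9, 6)
= 9 * pw(9, 5)
= 9 * 9 * pw(9, 4)
= 9 * 9 * 9 * pw(9, 3)
= 9 * 9 * 9 * 9 * pw(9, 2)
= 9 * 9 * 9 * 9 * 9 * pw(9, 1)
= 9 * 9 * 9 * 9 * 9 * 9 * pw(9, 0)
= 9 * 9 * 9 * 9 * 9 * 9 * 1
= 531441

531441


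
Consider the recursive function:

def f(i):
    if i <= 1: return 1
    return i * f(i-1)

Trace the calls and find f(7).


f(7)
= 7 * f(6)
= 7 * 6 * f(5)
= 7 * 6 * 5 * f(4)
= 7 * 6 * 5 * 4 * f(3)
= 7 * 6 * 5 * 4 * 3 * f(2)
= 7 * 6 * 5 * 4 * 3 * 2 * f(1)
= 7 * 6 * 5 * 4 * 3 * 2 * 1
= 5040

5040


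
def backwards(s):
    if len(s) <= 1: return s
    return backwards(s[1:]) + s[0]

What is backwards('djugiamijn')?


backwards('djugiamijn') = backwards('jugiamijn') + 'd'
backwards('jugiamijn') = backwards('ugiamijn') + 'j'
backwards('ugiamijn') = backwards('giamijn') + 'u'
backwards('giamijn') = backwards('iamijn') + 'g'
backwards('iamijn') = backwards('amijn') + 'i'
backwards('amijn') = backwards('mijn') + 'a'
backwards('mijn') = backwards('ijn') + 'm'
backwards('ijn') = backwards('jn') + 'i'
backwards('jn') = backwards('n') + 'j'
backwards('n') = 'n'  (base case)
Concatenating: 'n' + 'j' + 'i' + 'm' + 'a' + 'i' + 'g' + 'u' + 'j' + 'd' = 'njimaigujd'

njimaigujd


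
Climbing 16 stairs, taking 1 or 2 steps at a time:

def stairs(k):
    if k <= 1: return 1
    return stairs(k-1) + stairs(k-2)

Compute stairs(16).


Building up from base cases:
stairs(0) = 1
stairs(1) = 1
stairs(2) = stairs(1) + stairs(0) = 1 + 1 = 2
stairs(3) = stairs(2) + stairs(1) = 2 + 1 = 3
stairs(4) = stairs(3) + stairs(2) = 3 + 2 = 5
stairs(5) = stairs(4) + stairs(3) = 5 + 3 = 8
stairs(6) = stairs(5) + stairs(4) = 8 + 5 = 13
stairs(7) = stairs(6) + stairs(5) = 13 + 8 = 21
stairs(8) = stairs(7) + stairs(6) = 21 + 13 = 34
stairs(9) = stairs(8) + stairs(7) = 34 + 21 = 55
stairs(10) = stairs(9) + stairs(8) = 55 + 34 = 89
stairs(11) = stairs(10) + stairs(9) = 89 + 55 = 144
stairs(12) = stairs(11) + stairs(10) = 144 + 89 = 233
stairs(13) = stairs(12) + stairs(11) = 233 + 144 = 377
stairs(14) = stairs(13) + stairs(12) = 377 + 233 = 610
stairs(15) = stairs(14) + stairs(13) = 610 + 377 = 987
stairs(16) = stairs(15) + stairs(14) = 987 + 610 = 1597

1597


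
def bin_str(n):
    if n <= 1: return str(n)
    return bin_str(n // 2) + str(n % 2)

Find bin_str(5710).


bin_str(5710) = bin_str(2855) + '0'
bin_str(2855) = bin_str(1427) + '1'
bin_str(1427) = bin_str(713) + '1'
bin_str(713) = bin_str(356) + '1'
bin_str(356) = bin_str(178) + '0'
bin_str(178) = bin_str(89) + '0'
bin_str(89) = bin_str(44) + '1'
bin_str(44) = bin_str(22) + '0'
bin_str(22) = bin_str(11) + '0'
bin_str(11) = bin_str(5) + '1'
bin_str(5) = bin_str(2) + '1'
bin_str(2) = bin_str(1) + '0'
bin_str(1) = '1'  (base case)
Concatenating: '1' + '0' + '1' + '1' + '0' + '0' + '1' + '0' + '0' + '1' + '1' + '1' + '0' = '1011001001110'

1011001001110


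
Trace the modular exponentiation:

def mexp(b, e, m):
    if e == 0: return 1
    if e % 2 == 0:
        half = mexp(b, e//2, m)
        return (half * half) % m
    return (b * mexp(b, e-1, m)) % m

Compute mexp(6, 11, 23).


mexp(6, 11, 23): e is odd, compute mexp(6, 10, 23)
  mexp(6, 10, 23): e is even, compute mexp(6, 5, 23)
    mexp(6, 5, 23): e is odd, compute mexp(6, 4, 23)
      mexp(6, 4, 23): e is even, compute mexp(6, 2, 23)
        mexp(6, 2, 23): e is even, compute mexp(6, 1, 23)
          mexp(6, 1, 23): e is odd, compute mexp(6, 0, 23)
          mexp(6, 0, 23) = 1
          (6 * 1) % 23 = 6
        half=6, (6*6) % 23 = 13
      half=13, (13*13) % 23 = 8
    (6 * 8) % 23 = 2
  half=2, (2*2) % 23 = 4
(6 * 4) % 23 = 1

1


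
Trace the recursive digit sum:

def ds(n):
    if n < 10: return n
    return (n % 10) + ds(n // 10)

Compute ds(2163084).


ds(2163084) = 4 + ds(216308)
ds(216308) = 8 + ds(21630)
ds(21630) = 0 + ds(2163)
ds(2163) = 3 + ds(216)
ds(216) = 6 + ds(21)
ds(21) = 1 + ds(2)
ds(2) = 2  (base case)
Total: 4 + 8 + 0 + 3 + 6 + 1 + 2 = 24

24


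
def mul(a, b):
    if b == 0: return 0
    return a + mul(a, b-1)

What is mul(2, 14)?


mul(2, 14) = 2 + mul(2, 13)
mul(2, 13) = 2 + mul(2, 12)
mul(2, 12) = 2 + mul(2, 11)
mul(2, 11) = 2 + mul(2, 10)
mul(2, 10) = 2 + mul(2, 9)
mul(2, 9) = 2 + mul(2, 8)
mul(2, 8) = 2 + mul(2, 7)
mul(2, 7) = 2 + mul(2, 6)
mul(2, 6) = 2 + mul(2, 5)
mul(2, 5) = 2 + mul(2, 4)
mul(2, 4) = 2 + mul(2, 3)
mul(2, 3) = 2 + mul(2, 2)
mul(2, 2) = 2 + mul(2, 1)
mul(2, 1) = 2 + mul(2, 0)
mul(2, 0) = 0  (base case)
Total: 2 + 2 + 2 + 2 + 2 + 2 + 2 + 2 + 2 + 2 + 2 + 2 + 2 + 2 + 0 = 28

28


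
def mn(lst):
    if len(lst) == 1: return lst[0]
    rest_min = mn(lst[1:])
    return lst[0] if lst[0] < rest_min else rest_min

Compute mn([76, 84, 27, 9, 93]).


mn([76, 84, 27, 9, 93]): compare 76 with mn([84, 27, 9, 93])
mn([84, 27, 9, 93]): compare 84 with mn([27, 9, 93])
mn([27, 9, 93]): compare 27 with mn([9, 93])
mn([9, 93]): compare 9 with mn([93])
mn([93]) = 93  (base case)
Compare 9 with 93 -> 9
Compare 27 with 9 -> 9
Compare 84 with 9 -> 9
Compare 76 with 9 -> 9

9


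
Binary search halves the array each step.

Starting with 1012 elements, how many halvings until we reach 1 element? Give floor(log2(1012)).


1012 / 2 = 506
506 / 2 = 253
253 / 2 = 126
126 / 2 = 63
63 / 2 = 31
31 / 2 = 15
15 / 2 = 7
7 / 2 = 3
3 / 2 = 1
Reached 1 after 9 halvings

9


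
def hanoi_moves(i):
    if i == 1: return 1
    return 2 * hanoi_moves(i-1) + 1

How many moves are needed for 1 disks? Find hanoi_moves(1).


hanoi_moves(1) = 1  (base case)

1


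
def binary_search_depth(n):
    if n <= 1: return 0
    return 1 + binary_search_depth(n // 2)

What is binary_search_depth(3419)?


3419 / 2 = 1709
1709 / 2 = 854
854 / 2 = 427
427 / 2 = 213
213 / 2 = 106
106 / 2 = 53
53 / 2 = 26
26 / 2 = 13
13 / 2 = 6
6 / 2 = 3
3 / 2 = 1
Reached 1 after 11 halvings

11


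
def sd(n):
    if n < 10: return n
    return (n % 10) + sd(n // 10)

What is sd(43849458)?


sd(43849458) = 8 + sd(4384945)
sd(4384945) = 5 + sd(438494)
sd(438494) = 4 + sd(43849)
sd(43849) = 9 + sd(4384)
sd(4384) = 4 + sd(438)
sd(438) = 8 + sd(43)
sd(43) = 3 + sd(4)
sd(4) = 4  (base case)
Total: 8 + 5 + 4 + 9 + 4 + 8 + 3 + 4 = 45

45


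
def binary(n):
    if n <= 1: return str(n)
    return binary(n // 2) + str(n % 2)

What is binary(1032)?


binary(1032) = binary(516) + '0'
binary(516) = binary(258) + '0'
binary(258) = binary(129) + '0'
binary(129) = binary(64) + '1'
binary(64) = binary(32) + '0'
binary(32) = binary(16) + '0'
binary(16) = binary(8) + '0'
binary(8) = binary(4) + '0'
binary(4) = binary(2) + '0'
binary(2) = binary(1) + '0'
binary(1) = '1'  (base case)
Concatenating: '1' + '0' + '0' + '0' + '0' + '0' + '0' + '1' + '0' + '0' + '0' = '10000001000'

10000001000


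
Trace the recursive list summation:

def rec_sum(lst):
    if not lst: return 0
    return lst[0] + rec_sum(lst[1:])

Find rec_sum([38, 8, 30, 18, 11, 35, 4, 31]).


rec_sum([38, 8, 30, 18, 11, 35, 4, 31]) = 38 + rec_sum([8, 30, 18, 11, 35, 4, 31])
rec_sum([8, 30, 18, 11, 35, 4, 31]) = 8 + rec_sum([30, 18, 11, 35, 4, 31])
rec_sum([30, 18, 11, 35, 4, 31]) = 30 + rec_sum([18, 11, 35, 4, 31])
rec_sum([18, 11, 35, 4, 31]) = 18 + rec_sum([11, 35, 4, 31])
rec_sum([11, 35, 4, 31]) = 11 + rec_sum([35, 4, 31])
rec_sum([35, 4, 31]) = 35 + rec_sum([4, 31])
rec_sum([4, 31]) = 4 + rec_sum([31])
rec_sum([31]) = 31 + rec_sum([])
rec_sum([]) = 0  (base case)
Total: 38 + 8 + 30 + 18 + 11 + 35 + 4 + 31 + 0 = 175

175


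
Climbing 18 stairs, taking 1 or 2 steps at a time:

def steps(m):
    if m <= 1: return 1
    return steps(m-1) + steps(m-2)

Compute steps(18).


Building up from base cases:
steps(0) = 1
steps(1) = 1
steps(2) = steps(1) + steps(0) = 1 + 1 = 2
steps(3) = steps(2) + steps(1) = 2 + 1 = 3
steps(4) = steps(3) + steps(2) = 3 + 2 = 5
steps(5) = steps(4) + steps(3) = 5 + 3 = 8
steps(6) = steps(5) + steps(4) = 8 + 5 = 13
steps(7) = steps(6) + steps(5) = 13 + 8 = 21
steps(8) = steps(7) + steps(6) = 21 + 13 = 34
steps(9) = steps(8) + steps(7) = 34 + 21 = 55
steps(10) = steps(9) + steps(8) = 55 + 34 = 89
steps(11) = steps(10) + steps(9) = 89 + 55 = 144
steps(12) = steps(11) + steps(10) = 144 + 89 = 233
steps(13) = steps(12) + steps(11) = 233 + 144 = 377
steps(14) = steps(13) + steps(12) = 377 + 233 = 610
steps(15) = steps(14) + steps(13) = 610 + 377 = 987
steps(16) = steps(15) + steps(14) = 987 + 610 = 1597
steps(17) = steps(16) + steps(15) = 1597 + 987 = 2584
steps(18) = steps(17) + steps(16) = 2584 + 1597 = 4181

4181


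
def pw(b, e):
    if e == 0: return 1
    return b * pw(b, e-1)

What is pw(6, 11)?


pw(6, 11)
= 6 * pw(6, 10)
= 6 * 6 * pw(6, 9)
= 6 * 6 * 6 * pw(6, 8)
= 6 * 6 * 6 * 6 * pw(6, 7)
= 6 * 6 * 6 * 6 * 6 * pw(6, 6)
= 6 * 6 * 6 * 6 * 6 * 6 * pw(6, 5)
= 6 * 6 * 6 * 6 * 6 * 6 * 6 * pw(6, 4)
= 6 * 6 * 6 * 6 * 6 * 6 * 6 * 6 * pw(6, 3)
= 6 * 6 * 6 * 6 * 6 * 6 * 6 * 6 * 6 * pw(6, 2)
= 6 * 6 * 6 * 6 * 6 * 6 * 6 * 6 * 6 * 6 * pw(6, 1)
= 6 * 6 * 6 * 6 * 6 * 6 * 6 * 6 * 6 * 6 * 6 * pw(6, 0)
= 6 * 6 * 6 * 6 * 6 * 6 * 6 * 6 * 6 * 6 * 6 * 1
= 362797056

362797056


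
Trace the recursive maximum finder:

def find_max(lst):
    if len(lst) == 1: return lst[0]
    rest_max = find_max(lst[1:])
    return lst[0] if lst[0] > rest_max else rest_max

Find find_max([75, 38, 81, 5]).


find_max([75, 38, 81, 5]): compare 75 with find_max([38, 81, 5])
find_max([38, 81, 5]): compare 38 with find_max([81, 5])
find_max([81, 5]): compare 81 with find_max([5])
find_max([5]) = 5  (base case)
Compare 81 with 5 -> 81
Compare 38 with 81 -> 81
Compare 75 with 81 -> 81

81


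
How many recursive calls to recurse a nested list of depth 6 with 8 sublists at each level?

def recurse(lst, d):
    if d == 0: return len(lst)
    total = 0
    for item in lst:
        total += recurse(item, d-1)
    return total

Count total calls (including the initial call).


At depth 0 (root): 1 call
At depth 1: each of 1 parents calls recurse on 8 children = 8 calls
At depth 2: each of 8 parents calls recurse on 8 children = 64 calls
At depth 3: each of 64 parents calls recurse on 8 children = 512 calls
At depth 4: each of 512 parents calls recurse on 8 children = 4096 calls
At depth 5: each of 4096 parents calls recurse on 8 children = 32768 calls
At depth 6: each of 32768 parents calls recurse on 8 children = 262144 calls
Total: 1 + 8 + 64 + 512 + 4096 + 32768 + 262144 = 299593

299593


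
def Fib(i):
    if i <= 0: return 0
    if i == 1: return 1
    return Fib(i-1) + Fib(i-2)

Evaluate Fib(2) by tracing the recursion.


Computing Fib(2) bottom-up:
Fib(0) = 0
Fib(1) = 1
Fib(2) = Fib(1) + Fib(0) = 1 + 0 = 1

1


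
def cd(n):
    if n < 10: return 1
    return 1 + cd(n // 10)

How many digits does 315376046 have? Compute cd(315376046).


cd(315376046) = 1 + cd(31537604)
cd(31537604) = 1 + cd(3153760)
cd(3153760) = 1 + cd(315376)
cd(315376) = 1 + cd(31537)
cd(31537) = 1 + cd(3153)
cd(3153) = 1 + cd(315)
cd(315) = 1 + cd(31)
cd(31) = 1 + cd(3)
cd(3) = 1  (base case: 3 < 10)
Unwinding: 1 + 1 + 1 + 1 + 1 + 1 + 1 + 1 + 1 = 9

9


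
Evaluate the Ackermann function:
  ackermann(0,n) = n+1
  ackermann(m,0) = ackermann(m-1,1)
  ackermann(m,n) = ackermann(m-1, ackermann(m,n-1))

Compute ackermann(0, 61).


ackermann(0, 61) = 62
Result: ackermann(0, 61) = 62

62


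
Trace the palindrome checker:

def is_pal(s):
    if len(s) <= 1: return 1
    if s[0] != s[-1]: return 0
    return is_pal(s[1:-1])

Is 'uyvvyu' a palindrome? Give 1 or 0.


is_pal('uyvvyu'): s[0]='u' == s[-1]='u' -> check is_pal('yvvy')
is_pal('yvvy'): s[0]='y' == s[-1]='y' -> check is_pal('vv')
is_pal('vv'): s[0]='v' == s[-1]='v' -> check is_pal('')
is_pal(''): len <= 1 -> return 1  (base case)
Result: 1 (palindrome)

1


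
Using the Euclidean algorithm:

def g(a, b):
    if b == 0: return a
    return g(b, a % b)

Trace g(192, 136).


g(192, 136) = g(136, 56)
g(136, 56) = g(56, 24)
g(56, 24) = g(24, 8)
g(24, 8) = g(8, 0)
g(8, 0) = 8  (base case)

8


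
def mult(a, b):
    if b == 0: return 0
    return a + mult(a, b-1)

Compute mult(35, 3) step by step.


mult(35, 3) = 35 + mult(35, 2)
mult(35, 2) = 35 + mult(35, 1)
mult(35, 1) = 35 + mult(35, 0)
mult(35, 0) = 0  (base case)
Total: 35 + 35 + 35 + 0 = 105

105


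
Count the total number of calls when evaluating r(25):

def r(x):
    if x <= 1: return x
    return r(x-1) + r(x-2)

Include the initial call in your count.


Let C(n) = total calls for r(n)
C(0) = 1, C(1) = 1
C(2) = 1 + C(1) + C(0) = 1 + 1 + 1 = 3
C(3) = 1 + C(2) + C(1) = 1 + 3 + 1 = 5
C(4) = 1 + C(3) + C(2) = 1 + 5 + 3 = 9
C(5) = 1 + C(4) + C(3) = 1 + 9 + 5 = 15
C(6) = 1 + C(5) + C(4) = 1 + 15 + 9 = 25
C(7) = 1 + C(6) + C(5) = 1 + 25 + 15 = 41
C(8) = 1 + C(7) + C(6) = 1 + 41 + 25 = 67
C(9) = 1 + C(8) + C(7) = 1 + 67 + 41 = 109
C(10) = 1 + C(9) + C(8) = 1 + 109 + 67 = 177
C(11) = 1 + C(10) + C(9) = 1 + 177 + 109 = 287
C(12) = 1 + C(11) + C(10) = 1 + 287 + 177 = 465
C(13) = 1 + C(12) + C(11) = 1 + 465 + 287 = 753
C(14) = 1 + C(13) + C(12) = 1 + 753 + 465 = 1219
C(15) = 1 + C(14) + C(13) = 1 + 1219 + 753 = 1973
C(16) = 1 + C(15) + C(14) = 1 + 1973 + 1219 = 3193
C(17) = 1 + C(16) + C(15) = 1 + 3193 + 1973 = 5167
C(18) = 1 + C(17) + C(16) = 1 + 5167 + 3193 = 8361
C(19) = 1 + C(18) + C(17) = 1 + 8361 + 5167 = 13529
C(20) = 1 + C(19) + C(18) = 1 + 13529 + 8361 = 21891
C(21) = 1 + C(20) + C(19) = 1 + 21891 + 13529 = 35421
C(22) = 1 + C(21) + C(20) = 1 + 35421 + 21891 = 57313
C(23) = 1 + C(22) + C(21) = 1 + 57313 + 35421 = 92735
C(24) = 1 + C(23) + C(22) = 1 + 92735 + 57313 = 150049
C(25) = 1 + C(24) + C(23) = 1 + 150049 + 92735 = 242785

242785


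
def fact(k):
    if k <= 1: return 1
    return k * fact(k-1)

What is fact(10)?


fact(10)
= 10 * fact(9)
= 10 * 9 * fact(8)
= 10 * 9 * 8 * fact(7)
= 10 * 9 * 8 * 7 * fact(6)
= 10 * 9 * 8 * 7 * 6 * fact(5)
= 10 * 9 * 8 * 7 * 6 * 5 * fact(4)
= 10 * 9 * 8 * 7 * 6 * 5 * 4 * fact(3)
= 10 * 9 * 8 * 7 * 6 * 5 * 4 * 3 * fact(2)
= 10 * 9 * 8 * 7 * 6 * 5 * 4 * 3 * 2 * fact(1)
= 10 * 9 * 8 * 7 * 6 * 5 * 4 * 3 * 2 * 1
= 3628800

3628800


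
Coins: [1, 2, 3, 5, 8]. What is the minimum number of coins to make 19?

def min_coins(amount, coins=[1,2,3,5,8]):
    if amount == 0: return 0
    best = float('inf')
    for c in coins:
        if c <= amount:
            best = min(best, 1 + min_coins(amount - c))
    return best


Building up with DP:
min_coins(0) = 0
min_coins(1) = min(1+min_coins(0)=1+0=1) = 1
min_coins(2) = min(1+min_coins(1)=1+1=2, 1+min_coins(0)=1+0=1) = 1
min_coins(3) = min(1+min_coins(2)=1+1=2, 1+min_coins(1)=1+1=2, 1+min_coins(0)=1+0=1) = 1
min_coins(4) = min(1+min_coins(3)=1+1=2, 1+min_coins(2)=1+1=2, 1+min_coins(1)=1+1=2) = 2
min_coins(5) = min(1+min_coins(4)=1+2=3, 1+min_coins(3)=1+1=2, 1+min_coins(2)=1+1=2, 1+min_coins(0)=1+0=1) = 1
min_coins(6) = min(1+min_coins(5)=1+1=2, 1+min_coins(4)=1+2=3, 1+min_coins(3)=1+1=2, 1+min_coins(1)=1+1=2) = 2
min_coins(7) = min(1+min_coins(6)=1+2=3, 1+min_coins(5)=1+1=2, 1+min_coins(4)=1+2=3, 1+min_coins(2)=1+1=2) = 2
min_coins(8) = min(1+min_coins(7)=1+2=3, 1+min_coins(6)=1+2=3, 1+min_coins(5)=1+1=2, 1+min_coins(3)=1+1=2, 1+min_coins(0)=1+0=1) = 1
min_coins(9) = min(1+min_coins(8)=1+1=2, 1+min_coins(7)=1+2=3, 1+min_coins(6)=1+2=3, 1+min_coins(4)=1+2=3, 1+min_coins(1)=1+1=2) = 2
min_coins(10) = min(1+min_coins(9)=1+2=3, 1+min_coins(8)=1+1=2, 1+min_coins(7)=1+2=3, 1+min_coins(5)=1+1=2, 1+min_coins(2)=1+1=2) = 2
min_coins(11) = min(1+min_coins(10)=1+2=3, 1+min_coins(9)=1+2=3, 1+min_coins(8)=1+1=2, 1+min_coins(6)=1+2=3, 1+min_coins(3)=1+1=2) = 2
min_coins(12) = min(1+min_coins(11)=1+2=3, 1+min_coins(10)=1+2=3, 1+min_coins(9)=1+2=3, 1+min_coins(7)=1+2=3, 1+min_coins(4)=1+2=3) = 3
min_coins(13) = min(1+min_coins(12)=1+3=4, 1+min_coins(11)=1+2=3, 1+min_coins(10)=1+2=3, 1+min_coins(8)=1+1=2, 1+min_coins(5)=1+1=2) = 2
min_coins(14) = min(1+min_coins(13)=1+2=3, 1+min_coins(12)=1+3=4, 1+min_coins(11)=1+2=3, 1+min_coins(9)=1+2=3, 1+min_coins(6)=1+2=3) = 3
min_coins(15) = min(1+min_coins(14)=1+3=4, 1+min_coins(13)=1+2=3, 1+min_coins(12)=1+3=4, 1+min_coins(10)=1+2=3, 1+min_coins(7)=1+2=3) = 3
min_coins(16) = min(1+min_coins(15)=1+3=4, 1+min_coins(14)=1+3=4, 1+min_coins(13)=1+2=3, 1+min_coins(11)=1+2=3, 1+min_coins(8)=1+1=2) = 2
min_coins(17) = min(1+min_coins(16)=1+2=3, 1+min_coins(15)=1+3=4, 1+min_coins(14)=1+3=4, 1+min_coins(12)=1+3=4, 1+min_coins(9)=1+2=3) = 3
min_coins(18) = min(1+min_coins(17)=1+3=4, 1+min_coins(16)=1+2=3, 1+min_coins(15)=1+3=4, 1+min_coins(13)=1+2=3, 1+min_coins(10)=1+2=3) = 3
min_coins(19) = min(1+min_coins(18)=1+3=4, 1+min_coins(17)=1+3=4, 1+min_coins(16)=1+2=3, 1+min_coins(14)=1+3=4, 1+min_coins(11)=1+2=3) = 3

3


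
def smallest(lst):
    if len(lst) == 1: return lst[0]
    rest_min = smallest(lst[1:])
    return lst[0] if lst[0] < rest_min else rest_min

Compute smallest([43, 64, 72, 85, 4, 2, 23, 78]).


smallest([43, 64, 72, 85, 4, 2, 23, 78]): compare 43 with smallest([64, 72, 85, 4, 2, 23, 78])
smallest([64, 72, 85, 4, 2, 23, 78]): compare 64 with smallest([72, 85, 4, 2, 23, 78])
smallest([72, 85, 4, 2, 23, 78]): compare 72 with smallest([85, 4, 2, 23, 78])
smallest([85, 4, 2, 23, 78]): compare 85 with smallest([4, 2, 23, 78])
smallest([4, 2, 23, 78]): compare 4 with smallest([2, 23, 78])
smallest([2, 23, 78]): compare 2 with smallest([23, 78])
smallest([23, 78]): compare 23 with smallest([78])
smallest([78]) = 78  (base case)
Compare 23 with 78 -> 23
Compare 2 with 23 -> 2
Compare 4 with 2 -> 2
Compare 85 with 2 -> 2
Compare 72 with 2 -> 2
Compare 64 with 2 -> 2
Compare 43 with 2 -> 2

2


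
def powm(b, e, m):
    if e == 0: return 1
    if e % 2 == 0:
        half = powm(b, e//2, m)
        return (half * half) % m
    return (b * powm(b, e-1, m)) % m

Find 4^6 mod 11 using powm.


powm(4, 6, 11): e is even, compute powm(4, 3, 11)
  powm(4, 3, 11): e is odd, compute powm(4, 2, 11)
    powm(4, 2, 11): e is even, compute powm(4, 1, 11)
      powm(4, 1, 11): e is odd, compute powm(4, 0, 11)
        powm(4, 0, 11) = 1
      (4 * 1) % 11 = 4
    half=4, (4*4) % 11 = 5
  (4 * 5) % 11 = 9
half=9, (9*9) % 11 = 4

4


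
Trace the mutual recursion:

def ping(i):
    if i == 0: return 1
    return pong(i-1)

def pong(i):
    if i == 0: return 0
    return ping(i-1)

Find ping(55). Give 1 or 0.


ping(55) = pong(54)
pong(54) = ping(53)
ping(53) = pong(52)
pong(52) = ping(51)
ping(51) = pong(50)
pong(50) = ping(49)
ping(49) = pong(48)
pong(48) = ping(47)
ping(47) = pong(46)
pong(46) = ping(45)
ping(45) = pong(44)
pong(44) = ping(43)
ping(43) = pong(42)
pong(42) = ping(41)
ping(41) = pong(40)
pong(40) = ping(39)
ping(39) = pong(38)
pong(38) = ping(37)
ping(37) = pong(36)
pong(36) = ping(35)
ping(35) = pong(34)
pong(34) = ping(33)
ping(33) = pong(32)
pong(32) = ping(31)
ping(31) = pong(30)
pong(30) = ping(29)
ping(29) = pong(28)
pong(28) = ping(27)
ping(27) = pong(26)
pong(26) = ping(25)
ping(25) = pong(24)
pong(24) = ping(23)
ping(23) = pong(22)
pong(22) = ping(21)
ping(21) = pong(20)
pong(20) = ping(19)
ping(19) = pong(18)
pong(18) = ping(17)
ping(17) = pong(16)
pong(16) = ping(15)
ping(15) = pong(14)
pong(14) = ping(13)
ping(13) = pong(12)
pong(12) = ping(11)
ping(11) = pong(10)
pong(10) = ping(9)
ping(9) = pong(8)
pong(8) = ping(7)
ping(7) = pong(6)
pong(6) = ping(5)
ping(5) = pong(4)
pong(4) = ping(3)
ping(3) = pong(2)
pong(2) = ping(1)
ping(1) = pong(0)
pong(0) = 0  (base case)
Result: 0

0


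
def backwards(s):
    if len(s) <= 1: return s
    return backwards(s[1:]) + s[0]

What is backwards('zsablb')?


backwards('zsablb') = backwards('sablb') + 'z'
backwards('sablb') = backwards('ablb') + 's'
backwards('ablb') = backwards('blb') + 'a'
backwards('blb') = backwards('lb') + 'b'
backwards('lb') = backwards('b') + 'l'
backwards('b') = 'b'  (base case)
Concatenating: 'b' + 'l' + 'b' + 'a' + 's' + 'z' = 'blbasz'

blbasz


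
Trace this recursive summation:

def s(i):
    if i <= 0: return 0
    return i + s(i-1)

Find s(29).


s(29)
= 29 + 28 + 27 + 26 + 25 + 24 + 23 + 22 + 21 + 20 + 19 + 18 + 17 + 16 + 15 + 14 + 13 + 12 + 11 + 10 + 9 + 8 + 7 + 6 + 5 + 4 + 3 + 2 + 1 + s(0)
= 29 + 28 + 27 + 26 + 25 + 24 + 23 + 22 + 21 + 20 + 19 + 18 + 17 + 16 + 15 + 14 + 13 + 12 + 11 + 10 + 9 + 8 + 7 + 6 + 5 + 4 + 3 + 2 + 1 + 0
= 435

435


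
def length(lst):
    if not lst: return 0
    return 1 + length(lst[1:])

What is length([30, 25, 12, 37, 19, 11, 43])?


length([30, 25, 12, 37, 19, 11, 43]) = 1 + length([25, 12, 37, 19, 11, 43])
length([25, 12, 37, 19, 11, 43]) = 1 + length([12, 37, 19, 11, 43])
length([12, 37, 19, 11, 43]) = 1 + length([37, 19, 11, 43])
length([37, 19, 11, 43]) = 1 + length([19, 11, 43])
length([19, 11, 43]) = 1 + length([11, 43])
length([11, 43]) = 1 + length([43])
length([43]) = 1 + length([])
length([]) = 0  (base case)
Unwinding: 1 + 1 + 1 + 1 + 1 + 1 + 1 + 0 = 7

7


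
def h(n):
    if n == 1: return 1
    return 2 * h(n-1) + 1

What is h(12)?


h(12) = 2 * h(11) + 1
h(11) = 2 * h(10) + 1
h(10) = 2 * h(9) + 1
h(9) = 2 * h(8) + 1
h(8) = 2 * h(7) + 1
h(7) = 2 * h(6) + 1
h(6) = 2 * h(5) + 1
h(5) = 2 * h(4) + 1
h(4) = 2 * h(3) + 1
h(3) = 2 * h(2) + 1
h(2) = 2 * h(1) + 1
h(1) = 1  (base case)
h(2) = 2 * 1 + 1 = 3
h(3) = 2 * 3 + 1 = 7
h(4) = 2 * 7 + 1 = 15
h(5) = 2 * 15 + 1 = 31
h(6) = 2 * 31 + 1 = 63
h(7) = 2 * 63 + 1 = 127
h(8) = 2 * 127 + 1 = 255
h(9) = 2 * 255 + 1 = 511
h(10) = 2 * 511 + 1 = 1023
h(11) = 2 * 1023 + 1 = 2047
h(12) = 2 * 2047 + 1 = 4095

4095


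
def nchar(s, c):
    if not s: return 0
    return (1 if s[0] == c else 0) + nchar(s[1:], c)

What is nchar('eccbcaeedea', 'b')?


s[0]='e' != 'b' -> 0
s[0]='c' != 'b' -> 0
s[0]='c' != 'b' -> 0
s[0]='b' == 'b' -> 1
s[0]='c' != 'b' -> 0
s[0]='a' != 'b' -> 0
s[0]='e' != 'b' -> 0
s[0]='e' != 'b' -> 0
s[0]='d' != 'b' -> 0
s[0]='e' != 'b' -> 0
s[0]='a' != 'b' -> 0
Sum: 0 + 0 + 0 + 1 + 0 + 0 + 0 + 0 + 0 + 0 + 0 = 1

1


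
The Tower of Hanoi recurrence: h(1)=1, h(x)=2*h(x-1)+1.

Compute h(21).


h(21) = 2 * h(20) + 1
h(20) = 2 * h(19) + 1
h(19) = 2 * h(18) + 1
h(18) = 2 * h(17) + 1
h(17) = 2 * h(16) + 1
h(16) = 2 * h(15) + 1
h(15) = 2 * h(14) + 1
h(14) = 2 * h(13) + 1
h(13) = 2 * h(12) + 1
h(12) = 2 * h(11) + 1
h(11) = 2 * h(10) + 1
h(10) = 2 * h(9) + 1
h(9) = 2 * h(8) + 1
h(8) = 2 * h(7) + 1
h(7) = 2 * h(6) + 1
h(6) = 2 * h(5) + 1
h(5) = 2 * h(4) + 1
h(4) = 2 * h(3) + 1
h(3) = 2 * h(2) + 1
h(2) = 2 * h(1) + 1
h(1) = 1  (base case)
h(2) = 2 * 1 + 1 = 3
h(3) = 2 * 3 + 1 = 7
h(4) = 2 * 7 + 1 = 15
h(5) = 2 * 15 + 1 = 31
h(6) = 2 * 31 + 1 = 63
h(7) = 2 * 63 + 1 = 127
h(8) = 2 * 127 + 1 = 255
h(9) = 2 * 255 + 1 = 511
h(10) = 2 * 511 + 1 = 1023
h(11) = 2 * 1023 + 1 = 2047
h(12) = 2 * 2047 + 1 = 4095
h(13) = 2 * 4095 + 1 = 8191
h(14) = 2 * 8191 + 1 = 16383
h(15) = 2 * 16383 + 1 = 32767
h(16) = 2 * 32767 + 1 = 65535
h(17) = 2 * 65535 + 1 = 131071
h(18) = 2 * 131071 + 1 = 262143
h(19) = 2 * 262143 + 1 = 524287
h(20) = 2 * 524287 + 1 = 1048575
h(21) = 2 * 1048575 + 1 = 2097151

2097151


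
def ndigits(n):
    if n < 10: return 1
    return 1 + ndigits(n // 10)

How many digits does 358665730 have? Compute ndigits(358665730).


ndigits(358665730) = 1 + ndigits(35866573)
ndigits(35866573) = 1 + ndigits(3586657)
ndigits(3586657) = 1 + ndigits(358665)
ndigits(358665) = 1 + ndigits(35866)
ndigits(35866) = 1 + ndigits(3586)
ndigits(3586) = 1 + ndigits(358)
ndigits(358) = 1 + ndigits(35)
ndigits(35) = 1 + ndigits(3)
ndigits(3) = 1  (base case: 3 < 10)
Unwinding: 1 + 1 + 1 + 1 + 1 + 1 + 1 + 1 + 1 = 9

9


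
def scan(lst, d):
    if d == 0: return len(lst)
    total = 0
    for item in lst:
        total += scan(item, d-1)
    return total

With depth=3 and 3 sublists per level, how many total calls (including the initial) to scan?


At depth 0 (root): 1 call
At depth 1: each of 1 parents calls scan on 3 children = 3 calls
At depth 2: each of 3 parents calls scan on 3 children = 9 calls
At depth 3: each of 9 parents calls scan on 3 children = 27 calls
Total: 1 + 3 + 9 + 27 = 40

40


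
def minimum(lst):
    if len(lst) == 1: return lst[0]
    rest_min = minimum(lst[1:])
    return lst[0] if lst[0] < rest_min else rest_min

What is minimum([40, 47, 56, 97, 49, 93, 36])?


minimum([40, 47, 56, 97, 49, 93, 36]): compare 40 with minimum([47, 56, 97, 49, 93, 36])
minimum([47, 56, 97, 49, 93, 36]): compare 47 with minimum([56, 97, 49, 93, 36])
minimum([56, 97, 49, 93, 36]): compare 56 with minimum([97, 49, 93, 36])
minimum([97, 49, 93, 36]): compare 97 with minimum([49, 93, 36])
minimum([49, 93, 36]): compare 49 with minimum([93, 36])
minimum([93, 36]): compare 93 with minimum([36])
minimum([36]) = 36  (base case)
Compare 93 with 36 -> 36
Compare 49 with 36 -> 36
Compare 97 with 36 -> 36
Compare 56 with 36 -> 36
Compare 47 with 36 -> 36
Compare 40 with 36 -> 36

36


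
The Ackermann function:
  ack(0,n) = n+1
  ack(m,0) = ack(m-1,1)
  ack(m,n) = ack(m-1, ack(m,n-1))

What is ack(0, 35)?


ack(0, 35) = 36
Result: ack(0, 35) = 36

36


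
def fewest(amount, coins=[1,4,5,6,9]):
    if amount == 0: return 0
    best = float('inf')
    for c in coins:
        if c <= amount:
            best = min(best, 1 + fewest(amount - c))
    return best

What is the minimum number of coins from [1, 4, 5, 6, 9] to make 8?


Building up with DP:
fewest(0) = 0
fewest(1) = min(1+fewest(0)=1+0=1) = 1
fewest(2) = min(1+fewest(1)=1+1=2) = 2
fewest(3) = min(1+fewest(2)=1+2=3) = 3
fewest(4) = min(1+fewest(3)=1+3=4, 1+fewest(0)=1+0=1) = 1
fewest(5) = min(1+fewest(4)=1+1=2, 1+fewest(1)=1+1=2, 1+fewest(0)=1+0=1) = 1
fewest(6) = min(1+fewest(5)=1+1=2, 1+fewest(2)=1+2=3, 1+fewest(1)=1+1=2, 1+fewest(0)=1+0=1) = 1
fewest(7) = min(1+fewest(6)=1+1=2, 1+fewest(3)=1+3=4, 1+fewest(2)=1+2=3, 1+fewest(1)=1+1=2) = 2
fewest(8) = min(1+fewest(7)=1+2=3, 1+fewest(4)=1+1=2, 1+fewest(3)=1+3=4, 1+fewest(2)=1+2=3) = 2

2


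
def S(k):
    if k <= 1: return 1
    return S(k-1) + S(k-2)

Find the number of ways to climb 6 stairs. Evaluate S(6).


Building up from base cases:
S(0) = 1
S(1) = 1
S(2) = S(1) + S(0) = 1 + 1 = 2
S(3) = S(2) + S(1) = 2 + 1 = 3
S(4) = S(3) + S(2) = 3 + 2 = 5
S(5) = S(4) + S(3) = 5 + 3 = 8
S(6) = S(5) + S(4) = 8 + 5 = 13

13


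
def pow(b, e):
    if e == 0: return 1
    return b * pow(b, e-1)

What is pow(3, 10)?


pow(3, 10)
= 3 * pow(3, 9)
= 3 * 3 * pow(3, 8)
= 3 * 3 * 3 * pow(3, 7)
= 3 * 3 * 3 * 3 * pow(3, 6)
= 3 * 3 * 3 * 3 * 3 * pow(3, 5)
= 3 * 3 * 3 * 3 * 3 * 3 * pow(3, 4)
= 3 * 3 * 3 * 3 * 3 * 3 * 3 * pow(3, 3)
= 3 * 3 * 3 * 3 * 3 * 3 * 3 * 3 * pow(3, 2)
= 3 * 3 * 3 * 3 * 3 * 3 * 3 * 3 * 3 * pow(3, 1)
= 3 * 3 * 3 * 3 * 3 * 3 * 3 * 3 * 3 * 3 * pow(3, 0)
= 3 * 3 * 3 * 3 * 3 * 3 * 3 * 3 * 3 * 3 * 1
= 59049

59049


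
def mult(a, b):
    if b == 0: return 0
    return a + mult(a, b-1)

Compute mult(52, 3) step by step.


mult(52, 3) = 52 + mult(52, 2)
mult(52, 2) = 52 + mult(52, 1)
mult(52, 1) = 52 + mult(52, 0)
mult(52, 0) = 0  (base case)
Total: 52 + 52 + 52 + 0 = 156

156


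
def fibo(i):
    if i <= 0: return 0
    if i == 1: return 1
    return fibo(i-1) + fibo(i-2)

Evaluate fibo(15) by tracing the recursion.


Computing fibo(15) bottom-up:
fibo(0) = 0
fibo(1) = 1
fibo(2) = fibo(1) + fibo(0) = 1 + 0 = 1
fibo(3) = fibo(2) + fibo(1) = 1 + 1 = 2
fibo(4) = fibo(3) + fibo(2) = 2 + 1 = 3
fibo(5) = fibo(4) + fibo(3) = 3 + 2 = 5
fibo(6) = fibo(5) + fibo(4) = 5 + 3 = 8
fibo(7) = fibo(6) + fibo(5) = 8 + 5 = 13
fibo(8) = fibo(7) + fibo(6) = 13 + 8 = 21
fibo(9) = fibo(8) + fibo(7) = 21 + 13 = 34
fibo(10) = fibo(9) + fibo(8) = 34 + 21 = 55
fibo(11) = fibo(10) + fibo(9) = 55 + 34 = 89
fibo(12) = fibo(11) + fibo(10) = 89 + 55 = 144
fibo(13) = fibo(12) + fibo(11) = 144 + 89 = 233
fibo(14) = fibo(13) + fibo(12) = 233 + 144 = 377
fibo(15) = fibo(14) + fibo(13) = 377 + 233 = 610

610


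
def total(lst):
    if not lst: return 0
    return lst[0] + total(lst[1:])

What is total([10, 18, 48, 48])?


total([10, 18, 48, 48]) = 10 + total([18, 48, 48])
total([18, 48, 48]) = 18 + total([48, 48])
total([48, 48]) = 48 + total([48])
total([48]) = 48 + total([])
total([]) = 0  (base case)
Total: 10 + 18 + 48 + 48 + 0 = 124

124


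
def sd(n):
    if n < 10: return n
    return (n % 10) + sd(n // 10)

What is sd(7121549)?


sd(7121549) = 9 + sd(712154)
sd(712154) = 4 + sd(71215)
sd(71215) = 5 + sd(7121)
sd(7121) = 1 + sd(712)
sd(712) = 2 + sd(71)
sd(71) = 1 + sd(7)
sd(7) = 7  (base case)
Total: 9 + 4 + 5 + 1 + 2 + 1 + 7 = 29

29


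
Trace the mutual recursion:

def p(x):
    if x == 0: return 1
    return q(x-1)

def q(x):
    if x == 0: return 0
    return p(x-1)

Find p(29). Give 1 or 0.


p(29) = q(28)
q(28) = p(27)
p(27) = q(26)
q(26) = p(25)
p(25) = q(24)
q(24) = p(23)
p(23) = q(22)
q(22) = p(21)
p(21) = q(20)
q(20) = p(19)
p(19) = q(18)
q(18) = p(17)
p(17) = q(16)
q(16) = p(15)
p(15) = q(14)
q(14) = p(13)
p(13) = q(12)
q(12) = p(11)
p(11) = q(10)
q(10) = p(9)
p(9) = q(8)
q(8) = p(7)
p(7) = q(6)
q(6) = p(5)
p(5) = q(4)
q(4) = p(3)
p(3) = q(2)
q(2) = p(1)
p(1) = q(0)
q(0) = 0  (base case)
Result: 0

0


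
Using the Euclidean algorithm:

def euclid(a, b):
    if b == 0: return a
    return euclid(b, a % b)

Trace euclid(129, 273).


euclid(129, 273) = euclid(273, 129)
euclid(273, 129) = euclid(129, 15)
euclid(129, 15) = euclid(15, 9)
euclid(15, 9) = euclid(9, 6)
euclid(9, 6) = euclid(6, 3)
euclid(6, 3) = euclid(3, 0)
euclid(3, 0) = 3  (base case)

3


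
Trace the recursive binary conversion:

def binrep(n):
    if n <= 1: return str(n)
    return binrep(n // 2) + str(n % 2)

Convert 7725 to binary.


binrep(7725) = binrep(3862) + '1'
binrep(3862) = binrep(1931) + '0'
binrep(1931) = binrep(965) + '1'
binrep(965) = binrep(482) + '1'
binrep(482) = binrep(241) + '0'
binrep(241) = binrep(120) + '1'
binrep(120) = binrep(60) + '0'
binrep(60) = binrep(30) + '0'
binrep(30) = binrep(15) + '0'
binrep(15) = binrep(7) + '1'
binrep(7) = binrep(3) + '1'
binrep(3) = binrep(1) + '1'
binrep(1) = '1'  (base case)
Concatenating: '1' + '1' + '1' + '1' + '0' + '0' + '0' + '1' + '0' + '1' + '1' + '0' + '1' = '1111000101101'

1111000101101


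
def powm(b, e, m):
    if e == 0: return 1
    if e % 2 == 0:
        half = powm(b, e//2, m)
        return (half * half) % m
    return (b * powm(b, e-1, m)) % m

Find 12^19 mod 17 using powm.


powm(12, 19, 17): e is odd, compute powm(12, 18, 17)
  powm(12, 18, 17): e is even, compute powm(12, 9, 17)
    powm(12, 9, 17): e is odd, compute powm(12, 8, 17)
      powm(12, 8, 17): e is even, compute powm(12, 4, 17)
        powm(12, 4, 17): e is even, compute powm(12, 2, 17)
          powm(12, 2, 17): e is even, compute powm(12, 1, 17)
          powm(12, 1, 17): e is odd, compute powm(12, 0, 17)
          powm(12, 0, 17) = 1
          (12 * 1) % 17 = 12
          half=12, (12*12) % 17 = 8
        half=8, (8*8) % 17 = 13
      half=13, (13*13) % 17 = 16
    (12 * 16) % 17 = 5
  half=5, (5*5) % 17 = 8
(12 * 8) % 17 = 11

11


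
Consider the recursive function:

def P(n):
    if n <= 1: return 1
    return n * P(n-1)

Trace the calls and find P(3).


P(3)
= 3 * P(2)
= 3 * 2 * P(1)
= 3 * 2 * 1
= 6

6


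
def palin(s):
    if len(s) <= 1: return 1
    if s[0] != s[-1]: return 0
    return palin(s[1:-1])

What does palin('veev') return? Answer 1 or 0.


palin('veev'): s[0]='v' == s[-1]='v' -> check palin('ee')
palin('ee'): s[0]='e' == s[-1]='e' -> check palin('')
palin(''): len <= 1 -> return 1  (base case)
Result: 1 (palindrome)

1


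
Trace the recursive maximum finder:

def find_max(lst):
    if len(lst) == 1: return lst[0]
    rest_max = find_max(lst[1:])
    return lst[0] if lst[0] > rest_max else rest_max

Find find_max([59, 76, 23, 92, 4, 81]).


find_max([59, 76, 23, 92, 4, 81]): compare 59 with find_max([76, 23, 92, 4, 81])
find_max([76, 23, 92, 4, 81]): compare 76 with find_max([23, 92, 4, 81])
find_max([23, 92, 4, 81]): compare 23 with find_max([92, 4, 81])
find_max([92, 4, 81]): compare 92 with find_max([4, 81])
find_max([4, 81]): compare 4 with find_max([81])
find_max([81]) = 81  (base case)
Compare 4 with 81 -> 81
Compare 92 with 81 -> 92
Compare 23 with 92 -> 92
Compare 76 with 92 -> 92
Compare 59 with 92 -> 92

92


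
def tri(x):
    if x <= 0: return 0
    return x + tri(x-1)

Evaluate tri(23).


tri(23)
= 23 + 22 + 21 + 20 + 19 + 18 + 17 + 16 + 15 + 14 + 13 + 12 + 11 + 10 + 9 + 8 + 7 + 6 + 5 + 4 + 3 + 2 + 1 + tri(0)
= 23 + 22 + 21 + 20 + 19 + 18 + 17 + 16 + 15 + 14 + 13 + 12 + 11 + 10 + 9 + 8 + 7 + 6 + 5 + 4 + 3 + 2 + 1 + 0
= 276

276


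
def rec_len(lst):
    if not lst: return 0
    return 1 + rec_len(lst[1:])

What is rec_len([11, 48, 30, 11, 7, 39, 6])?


rec_len([11, 48, 30, 11, 7, 39, 6]) = 1 + rec_len([48, 30, 11, 7, 39, 6])
rec_len([48, 30, 11, 7, 39, 6]) = 1 + rec_len([30, 11, 7, 39, 6])
rec_len([30, 11, 7, 39, 6]) = 1 + rec_len([11, 7, 39, 6])
rec_len([11, 7, 39, 6]) = 1 + rec_len([7, 39, 6])
rec_len([7, 39, 6]) = 1 + rec_len([39, 6])
rec_len([39, 6]) = 1 + rec_len([6])
rec_len([6]) = 1 + rec_len([])
rec_len([]) = 0  (base case)
Unwinding: 1 + 1 + 1 + 1 + 1 + 1 + 1 + 0 = 7

7


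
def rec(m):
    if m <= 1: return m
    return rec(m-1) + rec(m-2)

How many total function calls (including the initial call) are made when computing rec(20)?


Let C(n) = total calls for rec(n)
C(0) = 1, C(1) = 1
C(2) = 1 + C(1) + C(0) = 1 + 1 + 1 = 3
C(3) = 1 + C(2) + C(1) = 1 + 3 + 1 = 5
C(4) = 1 + C(3) + C(2) = 1 + 5 + 3 = 9
C(5) = 1 + C(4) + C(3) = 1 + 9 + 5 = 15
C(6) = 1 + C(5) + C(4) = 1 + 15 + 9 = 25
C(7) = 1 + C(6) + C(5) = 1 + 25 + 15 = 41
C(8) = 1 + C(7) + C(6) = 1 + 41 + 25 = 67
C(9) = 1 + C(8) + C(7) = 1 + 67 + 41 = 109
C(10) = 1 + C(9) + C(8) = 1 + 109 + 67 = 177
C(11) = 1 + C(10) + C(9) = 1 + 177 + 109 = 287
C(12) = 1 + C(11) + C(10) = 1 + 287 + 177 = 465
C(13) = 1 + C(12) + C(11) = 1 + 465 + 287 = 753
C(14) = 1 + C(13) + C(12) = 1 + 753 + 465 = 1219
C(15) = 1 + C(14) + C(13) = 1 + 1219 + 753 = 1973
C(16) = 1 + C(15) + C(14) = 1 + 1973 + 1219 = 3193
C(17) = 1 + C(16) + C(15) = 1 + 3193 + 1973 = 5167
C(18) = 1 + C(17) + C(16) = 1 + 5167 + 3193 = 8361
C(19) = 1 + C(18) + C(17) = 1 + 8361 + 5167 = 13529
C(20) = 1 + C(19) + C(18) = 1 + 13529 + 8361 = 21891

21891


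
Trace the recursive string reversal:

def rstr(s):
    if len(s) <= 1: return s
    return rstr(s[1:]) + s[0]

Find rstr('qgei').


rstr('qgei') = rstr('gei') + 'q'
rstr('gei') = rstr('ei') + 'g'
rstr('ei') = rstr('i') + 'e'
rstr('i') = 'i'  (base case)
Concatenating: 'i' + 'e' + 'g' + 'q' = 'iegq'

iegq


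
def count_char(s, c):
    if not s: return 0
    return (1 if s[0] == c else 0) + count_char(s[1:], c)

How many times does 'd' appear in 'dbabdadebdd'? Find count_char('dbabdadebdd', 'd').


s[0]='d' == 'd' -> 1
s[0]='b' != 'd' -> 0
s[0]='a' != 'd' -> 0
s[0]='b' != 'd' -> 0
s[0]='d' == 'd' -> 1
s[0]='a' != 'd' -> 0
s[0]='d' == 'd' -> 1
s[0]='e' != 'd' -> 0
s[0]='b' != 'd' -> 0
s[0]='d' == 'd' -> 1
s[0]='d' == 'd' -> 1
Sum: 1 + 0 + 0 + 0 + 1 + 0 + 1 + 0 + 0 + 1 + 1 = 5

5


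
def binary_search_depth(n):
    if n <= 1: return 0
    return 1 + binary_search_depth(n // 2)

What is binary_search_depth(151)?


151 / 2 = 75
75 / 2 = 37
37 / 2 = 18
18 / 2 = 9
9 / 2 = 4
4 / 2 = 2
2 / 2 = 1
Reached 1 after 7 halvings

7


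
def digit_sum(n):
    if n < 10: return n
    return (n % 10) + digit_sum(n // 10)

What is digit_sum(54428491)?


digit_sum(54428491) = 1 + digit_sum(5442849)
digit_sum(5442849) = 9 + digit_sum(544284)
digit_sum(544284) = 4 + digit_sum(54428)
digit_sum(54428) = 8 + digit_sum(5442)
digit_sum(5442) = 2 + digit_sum(544)
digit_sum(544) = 4 + digit_sum(54)
digit_sum(54) = 4 + digit_sum(5)
digit_sum(5) = 5  (base case)
Total: 1 + 9 + 4 + 8 + 2 + 4 + 4 + 5 = 37

37


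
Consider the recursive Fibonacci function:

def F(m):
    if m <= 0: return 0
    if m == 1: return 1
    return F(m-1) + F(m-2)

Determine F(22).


Computing F(22) bottom-up:
F(0) = 0
F(1) = 1
F(2) = F(1) + F(0) = 1 + 0 = 1
F(3) = F(2) + F(1) = 1 + 1 = 2
F(4) = F(3) + F(2) = 2 + 1 = 3
F(5) = F(4) + F(3) = 3 + 2 = 5
F(6) = F(5) + F(4) = 5 + 3 = 8
F(7) = F(6) + F(5) = 8 + 5 = 13
F(8) = F(7) + F(6) = 13 + 8 = 21
F(9) = F(8) + F(7) = 21 + 13 = 34
F(10) = F(9) + F(8) = 34 + 21 = 55
F(11) = F(10) + F(9) = 55 + 34 = 89
F(12) = F(11) + F(10) = 89 + 55 = 144
F(13) = F(12) + F(11) = 144 + 89 = 233
F(14) = F(13) + F(12) = 233 + 144 = 377
F(15) = F(14) + F(13) = 377 + 233 = 610
F(16) = F(15) + F(14) = 610 + 377 = 987
F(17) = F(16) + F(15) = 987 + 610 = 1597
F(18) = F(17) + F(16) = 1597 + 987 = 2584
F(19) = F(18) + F(17) = 2584 + 1597 = 4181
F(20) = F(19) + F(18) = 4181 + 2584 = 6765
F(21) = F(20) + F(19) = 6765 + 4181 = 10946
F(22) = F(21) + F(20) = 10946 + 6765 = 17711

17711


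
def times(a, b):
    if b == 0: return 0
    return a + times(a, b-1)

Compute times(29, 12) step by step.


times(29, 12) = 29 + times(29, 11)
times(29, 11) = 29 + times(29, 10)
times(29, 10) = 29 + times(29, 9)
times(29, 9) = 29 + times(29, 8)
times(29, 8) = 29 + times(29, 7)
times(29, 7) = 29 + times(29, 6)
times(29, 6) = 29 + times(29, 5)
times(29, 5) = 29 + times(29, 4)
times(29, 4) = 29 + times(29, 3)
times(29, 3) = 29 + times(29, 2)
times(29, 2) = 29 + times(29, 1)
times(29, 1) = 29 + times(29, 0)
times(29, 0) = 0  (base case)
Total: 29 + 29 + 29 + 29 + 29 + 29 + 29 + 29 + 29 + 29 + 29 + 29 + 0 = 348

348


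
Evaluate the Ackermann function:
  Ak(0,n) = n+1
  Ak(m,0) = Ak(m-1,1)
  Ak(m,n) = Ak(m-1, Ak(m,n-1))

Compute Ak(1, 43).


Ak(1, 43) = Ak(0, Ak(1, 42))
  Ak(1, 42) = Ak(0, Ak(1, 41))
    Ak(1, 41) = Ak(0, Ak(1, 40))
      Ak(1, 40) = Ak(0, Ak(1, 39))
        Ak(1, 39) = Ak(0, Ak(1, 38))
          Ak(1, 38) = Ak(0, Ak(1, 37))
          Ak(1, 37) = Ak(0, Ak(1, 36))
          Ak(1, 36) = Ak(0, Ak(1, 35))
          Ak(1, 35) = Ak(0, Ak(1, 34))
          Ak(1, 34) = Ak(0, Ak(1, 33))
          Ak(1, 33) = Ak(0, Ak(1, 32))
          Ak(1, 32) = Ak(0, Ak(1, 31))
          Ak(1, 31) = Ak(0, Ak(1, 30))
          Ak(1, 30) = Ak(0, Ak(1, 29))
          Ak(1, 29) = Ak(0, Ak(1, 28))
          Ak(1, 28) = Ak(0, Ak(1, 27))
          Ak(1, 27) = Ak(0, Ak(1, 26))
          Ak(1, 26) = Ak(0, Ak(1, 25))
          Ak(1, 25) = Ak(0, Ak(1, 24))
          Ak(1, 24) = Ak(0, Ak(1, 23))
          Ak(1, 23) = Ak(0, Ak(1, 22))
          Ak(1, 22) = Ak(0, Ak(1, 21))
          Ak(1, 21) = Ak(0, Ak(1, 20))
          Ak(1, 20) = Ak(0, Ak(1, 19))
          Ak(1, 19) = Ak(0, Ak(1, 18))
... (trace truncated)
Result: Ak(1, 43) = 45

45
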